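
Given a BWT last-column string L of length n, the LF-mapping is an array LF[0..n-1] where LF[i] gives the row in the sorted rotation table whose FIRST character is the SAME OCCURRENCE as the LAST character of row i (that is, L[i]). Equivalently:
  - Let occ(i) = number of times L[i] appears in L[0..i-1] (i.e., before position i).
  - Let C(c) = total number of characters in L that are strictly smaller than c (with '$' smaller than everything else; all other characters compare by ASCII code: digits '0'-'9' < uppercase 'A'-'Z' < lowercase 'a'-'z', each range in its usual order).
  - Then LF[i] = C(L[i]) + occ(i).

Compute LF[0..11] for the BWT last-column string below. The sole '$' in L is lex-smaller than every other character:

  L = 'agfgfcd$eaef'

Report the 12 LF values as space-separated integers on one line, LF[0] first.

Char counts: '$':1, 'a':2, 'c':1, 'd':1, 'e':2, 'f':3, 'g':2
C (first-col start): C('$')=0, C('a')=1, C('c')=3, C('d')=4, C('e')=5, C('f')=7, C('g')=10
L[0]='a': occ=0, LF[0]=C('a')+0=1+0=1
L[1]='g': occ=0, LF[1]=C('g')+0=10+0=10
L[2]='f': occ=0, LF[2]=C('f')+0=7+0=7
L[3]='g': occ=1, LF[3]=C('g')+1=10+1=11
L[4]='f': occ=1, LF[4]=C('f')+1=7+1=8
L[5]='c': occ=0, LF[5]=C('c')+0=3+0=3
L[6]='d': occ=0, LF[6]=C('d')+0=4+0=4
L[7]='$': occ=0, LF[7]=C('$')+0=0+0=0
L[8]='e': occ=0, LF[8]=C('e')+0=5+0=5
L[9]='a': occ=1, LF[9]=C('a')+1=1+1=2
L[10]='e': occ=1, LF[10]=C('e')+1=5+1=6
L[11]='f': occ=2, LF[11]=C('f')+2=7+2=9

Answer: 1 10 7 11 8 3 4 0 5 2 6 9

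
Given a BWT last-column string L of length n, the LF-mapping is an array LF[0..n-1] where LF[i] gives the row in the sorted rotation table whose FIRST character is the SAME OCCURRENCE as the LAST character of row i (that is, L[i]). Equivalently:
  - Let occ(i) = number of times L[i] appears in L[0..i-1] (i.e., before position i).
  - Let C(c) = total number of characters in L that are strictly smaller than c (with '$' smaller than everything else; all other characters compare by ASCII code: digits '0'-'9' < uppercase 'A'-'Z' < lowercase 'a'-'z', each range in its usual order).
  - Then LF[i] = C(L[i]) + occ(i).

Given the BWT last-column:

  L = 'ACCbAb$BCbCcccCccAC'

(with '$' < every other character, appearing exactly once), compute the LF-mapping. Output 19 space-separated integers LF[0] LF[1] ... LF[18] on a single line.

Char counts: '$':1, 'A':3, 'B':1, 'C':6, 'b':3, 'c':5
C (first-col start): C('$')=0, C('A')=1, C('B')=4, C('C')=5, C('b')=11, C('c')=14
L[0]='A': occ=0, LF[0]=C('A')+0=1+0=1
L[1]='C': occ=0, LF[1]=C('C')+0=5+0=5
L[2]='C': occ=1, LF[2]=C('C')+1=5+1=6
L[3]='b': occ=0, LF[3]=C('b')+0=11+0=11
L[4]='A': occ=1, LF[4]=C('A')+1=1+1=2
L[5]='b': occ=1, LF[5]=C('b')+1=11+1=12
L[6]='$': occ=0, LF[6]=C('$')+0=0+0=0
L[7]='B': occ=0, LF[7]=C('B')+0=4+0=4
L[8]='C': occ=2, LF[8]=C('C')+2=5+2=7
L[9]='b': occ=2, LF[9]=C('b')+2=11+2=13
L[10]='C': occ=3, LF[10]=C('C')+3=5+3=8
L[11]='c': occ=0, LF[11]=C('c')+0=14+0=14
L[12]='c': occ=1, LF[12]=C('c')+1=14+1=15
L[13]='c': occ=2, LF[13]=C('c')+2=14+2=16
L[14]='C': occ=4, LF[14]=C('C')+4=5+4=9
L[15]='c': occ=3, LF[15]=C('c')+3=14+3=17
L[16]='c': occ=4, LF[16]=C('c')+4=14+4=18
L[17]='A': occ=2, LF[17]=C('A')+2=1+2=3
L[18]='C': occ=5, LF[18]=C('C')+5=5+5=10

Answer: 1 5 6 11 2 12 0 4 7 13 8 14 15 16 9 17 18 3 10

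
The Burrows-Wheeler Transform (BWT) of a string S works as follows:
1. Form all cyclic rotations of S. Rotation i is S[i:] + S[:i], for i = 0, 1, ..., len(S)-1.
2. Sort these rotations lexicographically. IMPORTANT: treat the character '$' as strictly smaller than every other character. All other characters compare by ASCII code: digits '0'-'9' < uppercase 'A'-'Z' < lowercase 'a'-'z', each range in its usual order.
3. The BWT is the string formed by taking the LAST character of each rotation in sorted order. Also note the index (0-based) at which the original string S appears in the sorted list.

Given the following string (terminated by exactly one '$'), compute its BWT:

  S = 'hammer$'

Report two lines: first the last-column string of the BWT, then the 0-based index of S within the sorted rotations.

All 7 rotations (rotation i = S[i:]+S[:i]):
  rot[0] = hammer$
  rot[1] = ammer$h
  rot[2] = mmer$ha
  rot[3] = mer$ham
  rot[4] = er$hamm
  rot[5] = r$hamme
  rot[6] = $hammer
Sorted (with $ < everything):
  sorted[0] = $hammer  (last char: 'r')
  sorted[1] = ammer$h  (last char: 'h')
  sorted[2] = er$hamm  (last char: 'm')
  sorted[3] = hammer$  (last char: '$')
  sorted[4] = mer$ham  (last char: 'm')
  sorted[5] = mmer$ha  (last char: 'a')
  sorted[6] = r$hamme  (last char: 'e')
Last column: rhm$mae
Original string S is at sorted index 3

Answer: rhm$mae
3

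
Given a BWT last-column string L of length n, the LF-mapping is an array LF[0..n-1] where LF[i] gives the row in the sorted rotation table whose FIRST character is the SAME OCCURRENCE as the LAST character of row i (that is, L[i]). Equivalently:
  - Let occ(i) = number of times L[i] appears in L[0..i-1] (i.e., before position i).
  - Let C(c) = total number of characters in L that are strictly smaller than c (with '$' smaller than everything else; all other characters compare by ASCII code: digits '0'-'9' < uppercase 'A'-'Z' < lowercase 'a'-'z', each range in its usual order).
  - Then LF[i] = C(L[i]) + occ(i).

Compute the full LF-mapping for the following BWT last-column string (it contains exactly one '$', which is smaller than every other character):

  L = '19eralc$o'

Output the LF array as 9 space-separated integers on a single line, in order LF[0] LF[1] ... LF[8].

Answer: 1 2 5 8 3 6 4 0 7

Derivation:
Char counts: '$':1, '1':1, '9':1, 'a':1, 'c':1, 'e':1, 'l':1, 'o':1, 'r':1
C (first-col start): C('$')=0, C('1')=1, C('9')=2, C('a')=3, C('c')=4, C('e')=5, C('l')=6, C('o')=7, C('r')=8
L[0]='1': occ=0, LF[0]=C('1')+0=1+0=1
L[1]='9': occ=0, LF[1]=C('9')+0=2+0=2
L[2]='e': occ=0, LF[2]=C('e')+0=5+0=5
L[3]='r': occ=0, LF[3]=C('r')+0=8+0=8
L[4]='a': occ=0, LF[4]=C('a')+0=3+0=3
L[5]='l': occ=0, LF[5]=C('l')+0=6+0=6
L[6]='c': occ=0, LF[6]=C('c')+0=4+0=4
L[7]='$': occ=0, LF[7]=C('$')+0=0+0=0
L[8]='o': occ=0, LF[8]=C('o')+0=7+0=7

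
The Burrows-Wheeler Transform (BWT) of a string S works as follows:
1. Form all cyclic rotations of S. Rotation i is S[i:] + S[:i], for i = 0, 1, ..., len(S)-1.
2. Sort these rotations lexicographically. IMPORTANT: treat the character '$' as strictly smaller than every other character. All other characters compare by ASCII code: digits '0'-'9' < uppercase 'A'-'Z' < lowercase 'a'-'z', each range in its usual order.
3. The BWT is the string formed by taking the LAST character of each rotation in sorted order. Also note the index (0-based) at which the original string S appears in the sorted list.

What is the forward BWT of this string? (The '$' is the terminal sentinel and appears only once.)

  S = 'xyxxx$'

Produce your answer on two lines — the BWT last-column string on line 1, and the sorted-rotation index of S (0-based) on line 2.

All 6 rotations (rotation i = S[i:]+S[:i]):
  rot[0] = xyxxx$
  rot[1] = yxxx$x
  rot[2] = xxx$xy
  rot[3] = xx$xyx
  rot[4] = x$xyxx
  rot[5] = $xyxxx
Sorted (with $ < everything):
  sorted[0] = $xyxxx  (last char: 'x')
  sorted[1] = x$xyxx  (last char: 'x')
  sorted[2] = xx$xyx  (last char: 'x')
  sorted[3] = xxx$xy  (last char: 'y')
  sorted[4] = xyxxx$  (last char: '$')
  sorted[5] = yxxx$x  (last char: 'x')
Last column: xxxy$x
Original string S is at sorted index 4

Answer: xxxy$x
4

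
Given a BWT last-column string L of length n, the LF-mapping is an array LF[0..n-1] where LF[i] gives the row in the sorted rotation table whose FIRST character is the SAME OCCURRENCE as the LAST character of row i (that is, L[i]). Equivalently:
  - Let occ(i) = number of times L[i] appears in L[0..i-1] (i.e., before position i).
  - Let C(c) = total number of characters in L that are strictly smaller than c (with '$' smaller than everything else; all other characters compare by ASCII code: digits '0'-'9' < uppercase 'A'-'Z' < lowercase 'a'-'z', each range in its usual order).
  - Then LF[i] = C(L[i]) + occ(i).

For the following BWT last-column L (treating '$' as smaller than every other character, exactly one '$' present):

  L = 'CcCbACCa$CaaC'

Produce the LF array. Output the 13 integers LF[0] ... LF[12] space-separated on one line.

Answer: 2 12 3 11 1 4 5 8 0 6 9 10 7

Derivation:
Char counts: '$':1, 'A':1, 'C':6, 'a':3, 'b':1, 'c':1
C (first-col start): C('$')=0, C('A')=1, C('C')=2, C('a')=8, C('b')=11, C('c')=12
L[0]='C': occ=0, LF[0]=C('C')+0=2+0=2
L[1]='c': occ=0, LF[1]=C('c')+0=12+0=12
L[2]='C': occ=1, LF[2]=C('C')+1=2+1=3
L[3]='b': occ=0, LF[3]=C('b')+0=11+0=11
L[4]='A': occ=0, LF[4]=C('A')+0=1+0=1
L[5]='C': occ=2, LF[5]=C('C')+2=2+2=4
L[6]='C': occ=3, LF[6]=C('C')+3=2+3=5
L[7]='a': occ=0, LF[7]=C('a')+0=8+0=8
L[8]='$': occ=0, LF[8]=C('$')+0=0+0=0
L[9]='C': occ=4, LF[9]=C('C')+4=2+4=6
L[10]='a': occ=1, LF[10]=C('a')+1=8+1=9
L[11]='a': occ=2, LF[11]=C('a')+2=8+2=10
L[12]='C': occ=5, LF[12]=C('C')+5=2+5=7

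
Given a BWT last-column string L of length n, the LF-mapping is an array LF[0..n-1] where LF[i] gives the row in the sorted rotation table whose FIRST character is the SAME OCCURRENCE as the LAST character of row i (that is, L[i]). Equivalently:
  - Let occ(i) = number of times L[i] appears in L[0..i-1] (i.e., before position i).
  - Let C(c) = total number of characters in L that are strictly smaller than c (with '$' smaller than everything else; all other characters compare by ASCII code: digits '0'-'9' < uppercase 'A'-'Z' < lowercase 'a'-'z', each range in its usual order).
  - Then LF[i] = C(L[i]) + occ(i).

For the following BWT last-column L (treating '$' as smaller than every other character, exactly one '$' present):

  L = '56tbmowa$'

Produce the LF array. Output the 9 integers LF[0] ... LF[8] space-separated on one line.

Char counts: '$':1, '5':1, '6':1, 'a':1, 'b':1, 'm':1, 'o':1, 't':1, 'w':1
C (first-col start): C('$')=0, C('5')=1, C('6')=2, C('a')=3, C('b')=4, C('m')=5, C('o')=6, C('t')=7, C('w')=8
L[0]='5': occ=0, LF[0]=C('5')+0=1+0=1
L[1]='6': occ=0, LF[1]=C('6')+0=2+0=2
L[2]='t': occ=0, LF[2]=C('t')+0=7+0=7
L[3]='b': occ=0, LF[3]=C('b')+0=4+0=4
L[4]='m': occ=0, LF[4]=C('m')+0=5+0=5
L[5]='o': occ=0, LF[5]=C('o')+0=6+0=6
L[6]='w': occ=0, LF[6]=C('w')+0=8+0=8
L[7]='a': occ=0, LF[7]=C('a')+0=3+0=3
L[8]='$': occ=0, LF[8]=C('$')+0=0+0=0

Answer: 1 2 7 4 5 6 8 3 0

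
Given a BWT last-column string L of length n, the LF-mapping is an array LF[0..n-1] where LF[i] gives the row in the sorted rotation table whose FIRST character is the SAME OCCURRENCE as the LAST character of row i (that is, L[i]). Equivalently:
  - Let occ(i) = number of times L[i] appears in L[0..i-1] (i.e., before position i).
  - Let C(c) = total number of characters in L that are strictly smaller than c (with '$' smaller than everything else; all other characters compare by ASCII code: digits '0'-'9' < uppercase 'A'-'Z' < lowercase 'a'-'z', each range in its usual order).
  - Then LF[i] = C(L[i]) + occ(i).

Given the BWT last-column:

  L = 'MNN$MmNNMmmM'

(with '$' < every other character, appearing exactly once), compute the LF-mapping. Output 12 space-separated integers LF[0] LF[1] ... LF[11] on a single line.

Char counts: '$':1, 'M':4, 'N':4, 'm':3
C (first-col start): C('$')=0, C('M')=1, C('N')=5, C('m')=9
L[0]='M': occ=0, LF[0]=C('M')+0=1+0=1
L[1]='N': occ=0, LF[1]=C('N')+0=5+0=5
L[2]='N': occ=1, LF[2]=C('N')+1=5+1=6
L[3]='$': occ=0, LF[3]=C('$')+0=0+0=0
L[4]='M': occ=1, LF[4]=C('M')+1=1+1=2
L[5]='m': occ=0, LF[5]=C('m')+0=9+0=9
L[6]='N': occ=2, LF[6]=C('N')+2=5+2=7
L[7]='N': occ=3, LF[7]=C('N')+3=5+3=8
L[8]='M': occ=2, LF[8]=C('M')+2=1+2=3
L[9]='m': occ=1, LF[9]=C('m')+1=9+1=10
L[10]='m': occ=2, LF[10]=C('m')+2=9+2=11
L[11]='M': occ=3, LF[11]=C('M')+3=1+3=4

Answer: 1 5 6 0 2 9 7 8 3 10 11 4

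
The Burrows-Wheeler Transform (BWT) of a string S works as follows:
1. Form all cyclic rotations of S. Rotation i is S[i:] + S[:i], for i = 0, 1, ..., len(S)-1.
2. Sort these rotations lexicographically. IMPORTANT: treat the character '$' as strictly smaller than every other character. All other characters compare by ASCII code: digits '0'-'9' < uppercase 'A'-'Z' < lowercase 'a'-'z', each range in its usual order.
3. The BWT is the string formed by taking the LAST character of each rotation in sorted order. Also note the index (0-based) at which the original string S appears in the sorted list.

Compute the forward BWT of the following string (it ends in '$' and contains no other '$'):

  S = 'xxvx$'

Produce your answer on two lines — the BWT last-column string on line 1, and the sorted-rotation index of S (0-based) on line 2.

All 5 rotations (rotation i = S[i:]+S[:i]):
  rot[0] = xxvx$
  rot[1] = xvx$x
  rot[2] = vx$xx
  rot[3] = x$xxv
  rot[4] = $xxvx
Sorted (with $ < everything):
  sorted[0] = $xxvx  (last char: 'x')
  sorted[1] = vx$xx  (last char: 'x')
  sorted[2] = x$xxv  (last char: 'v')
  sorted[3] = xvx$x  (last char: 'x')
  sorted[4] = xxvx$  (last char: '$')
Last column: xxvx$
Original string S is at sorted index 4

Answer: xxvx$
4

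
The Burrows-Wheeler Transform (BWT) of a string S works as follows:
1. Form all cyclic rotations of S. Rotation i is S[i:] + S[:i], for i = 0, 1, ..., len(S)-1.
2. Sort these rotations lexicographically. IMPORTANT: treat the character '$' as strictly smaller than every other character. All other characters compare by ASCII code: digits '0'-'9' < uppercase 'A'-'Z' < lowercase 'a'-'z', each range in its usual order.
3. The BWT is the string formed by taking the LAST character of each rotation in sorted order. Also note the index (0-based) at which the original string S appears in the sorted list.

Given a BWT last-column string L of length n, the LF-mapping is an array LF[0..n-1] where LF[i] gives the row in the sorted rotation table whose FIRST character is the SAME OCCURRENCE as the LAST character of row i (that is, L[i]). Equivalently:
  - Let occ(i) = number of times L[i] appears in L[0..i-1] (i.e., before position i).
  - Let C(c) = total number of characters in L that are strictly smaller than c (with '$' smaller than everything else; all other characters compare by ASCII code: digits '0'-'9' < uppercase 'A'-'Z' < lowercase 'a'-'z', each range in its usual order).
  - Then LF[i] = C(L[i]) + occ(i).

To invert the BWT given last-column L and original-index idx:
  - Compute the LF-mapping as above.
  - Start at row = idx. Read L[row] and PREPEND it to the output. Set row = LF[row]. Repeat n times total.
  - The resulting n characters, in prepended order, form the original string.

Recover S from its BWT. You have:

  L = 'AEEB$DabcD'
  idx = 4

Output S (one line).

Answer: DcbaEBDEA$

Derivation:
LF mapping: 1 5 6 2 0 3 7 8 9 4
Walk LF starting at row 4, prepending L[row]:
  step 1: row=4, L[4]='$', prepend. Next row=LF[4]=0
  step 2: row=0, L[0]='A', prepend. Next row=LF[0]=1
  step 3: row=1, L[1]='E', prepend. Next row=LF[1]=5
  step 4: row=5, L[5]='D', prepend. Next row=LF[5]=3
  step 5: row=3, L[3]='B', prepend. Next row=LF[3]=2
  step 6: row=2, L[2]='E', prepend. Next row=LF[2]=6
  step 7: row=6, L[6]='a', prepend. Next row=LF[6]=7
  step 8: row=7, L[7]='b', prepend. Next row=LF[7]=8
  step 9: row=8, L[8]='c', prepend. Next row=LF[8]=9
  step 10: row=9, L[9]='D', prepend. Next row=LF[9]=4
Reversed output: DcbaEBDEA$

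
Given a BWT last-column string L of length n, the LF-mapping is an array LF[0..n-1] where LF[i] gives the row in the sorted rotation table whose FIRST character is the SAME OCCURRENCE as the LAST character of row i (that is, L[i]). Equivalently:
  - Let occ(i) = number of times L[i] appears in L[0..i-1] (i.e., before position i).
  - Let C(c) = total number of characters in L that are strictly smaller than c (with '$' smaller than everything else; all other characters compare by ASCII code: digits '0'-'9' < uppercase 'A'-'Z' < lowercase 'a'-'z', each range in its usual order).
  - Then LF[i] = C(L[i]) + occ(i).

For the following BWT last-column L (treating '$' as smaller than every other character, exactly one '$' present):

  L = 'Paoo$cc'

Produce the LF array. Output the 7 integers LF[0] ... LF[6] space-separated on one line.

Char counts: '$':1, 'P':1, 'a':1, 'c':2, 'o':2
C (first-col start): C('$')=0, C('P')=1, C('a')=2, C('c')=3, C('o')=5
L[0]='P': occ=0, LF[0]=C('P')+0=1+0=1
L[1]='a': occ=0, LF[1]=C('a')+0=2+0=2
L[2]='o': occ=0, LF[2]=C('o')+0=5+0=5
L[3]='o': occ=1, LF[3]=C('o')+1=5+1=6
L[4]='$': occ=0, LF[4]=C('$')+0=0+0=0
L[5]='c': occ=0, LF[5]=C('c')+0=3+0=3
L[6]='c': occ=1, LF[6]=C('c')+1=3+1=4

Answer: 1 2 5 6 0 3 4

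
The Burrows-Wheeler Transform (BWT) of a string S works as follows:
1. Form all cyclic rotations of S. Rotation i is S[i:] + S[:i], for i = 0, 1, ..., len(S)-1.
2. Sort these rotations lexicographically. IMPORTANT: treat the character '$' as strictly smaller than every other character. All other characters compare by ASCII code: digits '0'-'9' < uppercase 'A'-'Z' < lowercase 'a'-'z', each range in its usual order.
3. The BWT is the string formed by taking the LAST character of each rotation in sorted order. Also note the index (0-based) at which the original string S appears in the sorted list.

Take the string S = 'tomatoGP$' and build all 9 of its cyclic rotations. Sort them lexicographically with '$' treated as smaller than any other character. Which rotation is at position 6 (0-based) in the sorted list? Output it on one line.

All 9 rotations (rotation i = S[i:]+S[:i]):
  rot[0] = tomatoGP$
  rot[1] = omatoGP$t
  rot[2] = matoGP$to
  rot[3] = atoGP$tom
  rot[4] = toGP$toma
  rot[5] = oGP$tomat
  rot[6] = GP$tomato
  rot[7] = P$tomatoG
  rot[8] = $tomatoGP
Sorted (with $ < everything):
  sorted[0] = $tomatoGP
  sorted[1] = GP$tomato
  sorted[2] = P$tomatoG
  sorted[3] = atoGP$tom
  sorted[4] = matoGP$to
  sorted[5] = oGP$tomat
  sorted[6] = omatoGP$t
  sorted[7] = toGP$toma
  sorted[8] = tomatoGP$
sorted[6] = omatoGP$t

Answer: omatoGP$t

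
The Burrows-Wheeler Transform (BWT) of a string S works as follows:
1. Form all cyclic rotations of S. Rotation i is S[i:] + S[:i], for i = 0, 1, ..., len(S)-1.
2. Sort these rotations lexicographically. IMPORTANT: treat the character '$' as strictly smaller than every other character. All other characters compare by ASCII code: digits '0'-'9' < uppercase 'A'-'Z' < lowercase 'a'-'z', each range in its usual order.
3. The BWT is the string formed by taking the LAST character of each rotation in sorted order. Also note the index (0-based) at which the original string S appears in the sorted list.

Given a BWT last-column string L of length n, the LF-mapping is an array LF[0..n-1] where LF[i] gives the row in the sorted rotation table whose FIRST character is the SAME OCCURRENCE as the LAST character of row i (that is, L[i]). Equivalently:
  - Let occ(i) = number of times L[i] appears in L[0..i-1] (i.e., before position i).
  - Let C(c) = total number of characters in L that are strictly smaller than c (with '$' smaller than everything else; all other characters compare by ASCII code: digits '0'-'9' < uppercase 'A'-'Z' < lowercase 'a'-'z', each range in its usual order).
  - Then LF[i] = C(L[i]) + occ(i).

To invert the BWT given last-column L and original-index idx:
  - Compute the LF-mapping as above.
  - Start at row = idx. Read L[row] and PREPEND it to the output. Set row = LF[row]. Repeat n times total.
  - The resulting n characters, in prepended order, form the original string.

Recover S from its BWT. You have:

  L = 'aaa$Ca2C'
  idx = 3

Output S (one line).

LF mapping: 4 5 6 0 2 7 1 3
Walk LF starting at row 3, prepending L[row]:
  step 1: row=3, L[3]='$', prepend. Next row=LF[3]=0
  step 2: row=0, L[0]='a', prepend. Next row=LF[0]=4
  step 3: row=4, L[4]='C', prepend. Next row=LF[4]=2
  step 4: row=2, L[2]='a', prepend. Next row=LF[2]=6
  step 5: row=6, L[6]='2', prepend. Next row=LF[6]=1
  step 6: row=1, L[1]='a', prepend. Next row=LF[1]=5
  step 7: row=5, L[5]='a', prepend. Next row=LF[5]=7
  step 8: row=7, L[7]='C', prepend. Next row=LF[7]=3
Reversed output: Caa2aCa$

Answer: Caa2aCa$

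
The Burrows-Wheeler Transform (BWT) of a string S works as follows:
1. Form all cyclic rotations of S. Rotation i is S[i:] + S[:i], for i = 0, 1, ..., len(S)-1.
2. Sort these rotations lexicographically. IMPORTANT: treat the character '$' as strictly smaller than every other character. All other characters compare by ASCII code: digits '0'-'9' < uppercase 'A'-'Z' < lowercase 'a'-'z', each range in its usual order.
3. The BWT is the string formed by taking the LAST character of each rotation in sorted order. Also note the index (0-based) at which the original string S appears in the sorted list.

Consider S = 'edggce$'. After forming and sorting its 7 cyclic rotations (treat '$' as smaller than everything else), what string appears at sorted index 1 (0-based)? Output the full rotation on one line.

All 7 rotations (rotation i = S[i:]+S[:i]):
  rot[0] = edggce$
  rot[1] = dggce$e
  rot[2] = ggce$ed
  rot[3] = gce$edg
  rot[4] = ce$edgg
  rot[5] = e$edggc
  rot[6] = $edggce
Sorted (with $ < everything):
  sorted[0] = $edggce
  sorted[1] = ce$edgg
  sorted[2] = dggce$e
  sorted[3] = e$edggc
  sorted[4] = edggce$
  sorted[5] = gce$edg
  sorted[6] = ggce$ed
sorted[1] = ce$edgg

Answer: ce$edgg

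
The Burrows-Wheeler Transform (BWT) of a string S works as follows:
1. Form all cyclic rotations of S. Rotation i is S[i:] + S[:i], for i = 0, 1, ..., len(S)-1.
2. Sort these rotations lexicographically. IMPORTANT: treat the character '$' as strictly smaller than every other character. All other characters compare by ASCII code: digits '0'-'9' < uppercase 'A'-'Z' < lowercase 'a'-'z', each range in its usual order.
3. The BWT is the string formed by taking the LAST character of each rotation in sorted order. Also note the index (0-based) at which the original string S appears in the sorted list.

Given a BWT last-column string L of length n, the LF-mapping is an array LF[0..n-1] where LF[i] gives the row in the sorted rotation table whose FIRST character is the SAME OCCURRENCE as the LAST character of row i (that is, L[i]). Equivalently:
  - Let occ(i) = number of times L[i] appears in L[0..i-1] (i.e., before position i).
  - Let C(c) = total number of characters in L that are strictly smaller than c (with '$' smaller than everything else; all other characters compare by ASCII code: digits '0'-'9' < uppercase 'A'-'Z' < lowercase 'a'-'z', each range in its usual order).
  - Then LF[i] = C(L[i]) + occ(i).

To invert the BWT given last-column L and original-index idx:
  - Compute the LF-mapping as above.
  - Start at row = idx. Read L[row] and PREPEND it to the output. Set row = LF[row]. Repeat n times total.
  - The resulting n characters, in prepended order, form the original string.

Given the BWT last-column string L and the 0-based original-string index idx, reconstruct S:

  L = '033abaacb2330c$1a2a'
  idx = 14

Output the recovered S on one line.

Answer: acab3a1b23a2c30a30$

Derivation:
LF mapping: 1 6 7 10 15 11 12 17 16 4 8 9 2 18 0 3 13 5 14
Walk LF starting at row 14, prepending L[row]:
  step 1: row=14, L[14]='$', prepend. Next row=LF[14]=0
  step 2: row=0, L[0]='0', prepend. Next row=LF[0]=1
  step 3: row=1, L[1]='3', prepend. Next row=LF[1]=6
  step 4: row=6, L[6]='a', prepend. Next row=LF[6]=12
  step 5: row=12, L[12]='0', prepend. Next row=LF[12]=2
  step 6: row=2, L[2]='3', prepend. Next row=LF[2]=7
  step 7: row=7, L[7]='c', prepend. Next row=LF[7]=17
  step 8: row=17, L[17]='2', prepend. Next row=LF[17]=5
  step 9: row=5, L[5]='a', prepend. Next row=LF[5]=11
  step 10: row=11, L[11]='3', prepend. Next row=LF[11]=9
  step 11: row=9, L[9]='2', prepend. Next row=LF[9]=4
  step 12: row=4, L[4]='b', prepend. Next row=LF[4]=15
  step 13: row=15, L[15]='1', prepend. Next row=LF[15]=3
  step 14: row=3, L[3]='a', prepend. Next row=LF[3]=10
  step 15: row=10, L[10]='3', prepend. Next row=LF[10]=8
  step 16: row=8, L[8]='b', prepend. Next row=LF[8]=16
  step 17: row=16, L[16]='a', prepend. Next row=LF[16]=13
  step 18: row=13, L[13]='c', prepend. Next row=LF[13]=18
  step 19: row=18, L[18]='a', prepend. Next row=LF[18]=14
Reversed output: acab3a1b23a2c30a30$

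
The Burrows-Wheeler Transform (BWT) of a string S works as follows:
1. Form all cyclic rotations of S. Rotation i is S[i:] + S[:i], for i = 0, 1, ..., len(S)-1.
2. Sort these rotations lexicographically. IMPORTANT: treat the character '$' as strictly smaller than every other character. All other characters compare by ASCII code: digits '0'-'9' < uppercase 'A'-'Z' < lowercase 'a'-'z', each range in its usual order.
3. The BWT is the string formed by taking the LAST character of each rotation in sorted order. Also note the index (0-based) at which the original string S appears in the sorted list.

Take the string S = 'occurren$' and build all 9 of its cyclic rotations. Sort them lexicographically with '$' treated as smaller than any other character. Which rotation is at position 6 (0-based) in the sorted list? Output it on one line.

All 9 rotations (rotation i = S[i:]+S[:i]):
  rot[0] = occurren$
  rot[1] = ccurren$o
  rot[2] = curren$oc
  rot[3] = urren$occ
  rot[4] = rren$occu
  rot[5] = ren$occur
  rot[6] = en$occurr
  rot[7] = n$occurre
  rot[8] = $occurren
Sorted (with $ < everything):
  sorted[0] = $occurren
  sorted[1] = ccurren$o
  sorted[2] = curren$oc
  sorted[3] = en$occurr
  sorted[4] = n$occurre
  sorted[5] = occurren$
  sorted[6] = ren$occur
  sorted[7] = rren$occu
  sorted[8] = urren$occ
sorted[6] = ren$occur

Answer: ren$occur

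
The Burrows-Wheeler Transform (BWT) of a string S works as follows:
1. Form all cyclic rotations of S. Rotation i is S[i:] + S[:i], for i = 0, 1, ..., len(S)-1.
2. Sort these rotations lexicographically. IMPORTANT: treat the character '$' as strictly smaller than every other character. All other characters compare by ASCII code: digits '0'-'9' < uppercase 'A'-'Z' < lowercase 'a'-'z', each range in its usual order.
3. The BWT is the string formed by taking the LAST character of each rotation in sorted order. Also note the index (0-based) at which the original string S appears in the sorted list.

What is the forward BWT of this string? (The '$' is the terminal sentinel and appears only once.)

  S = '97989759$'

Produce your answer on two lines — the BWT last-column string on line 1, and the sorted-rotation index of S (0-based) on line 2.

All 9 rotations (rotation i = S[i:]+S[:i]):
  rot[0] = 97989759$
  rot[1] = 7989759$9
  rot[2] = 989759$97
  rot[3] = 89759$979
  rot[4] = 9759$9798
  rot[5] = 759$97989
  rot[6] = 59$979897
  rot[7] = 9$9798975
  rot[8] = $97989759
Sorted (with $ < everything):
  sorted[0] = $97989759  (last char: '9')
  sorted[1] = 59$979897  (last char: '7')
  sorted[2] = 759$97989  (last char: '9')
  sorted[3] = 7989759$9  (last char: '9')
  sorted[4] = 89759$979  (last char: '9')
  sorted[5] = 9$9798975  (last char: '5')
  sorted[6] = 9759$9798  (last char: '8')
  sorted[7] = 97989759$  (last char: '$')
  sorted[8] = 989759$97  (last char: '7')
Last column: 9799958$7
Original string S is at sorted index 7

Answer: 9799958$7
7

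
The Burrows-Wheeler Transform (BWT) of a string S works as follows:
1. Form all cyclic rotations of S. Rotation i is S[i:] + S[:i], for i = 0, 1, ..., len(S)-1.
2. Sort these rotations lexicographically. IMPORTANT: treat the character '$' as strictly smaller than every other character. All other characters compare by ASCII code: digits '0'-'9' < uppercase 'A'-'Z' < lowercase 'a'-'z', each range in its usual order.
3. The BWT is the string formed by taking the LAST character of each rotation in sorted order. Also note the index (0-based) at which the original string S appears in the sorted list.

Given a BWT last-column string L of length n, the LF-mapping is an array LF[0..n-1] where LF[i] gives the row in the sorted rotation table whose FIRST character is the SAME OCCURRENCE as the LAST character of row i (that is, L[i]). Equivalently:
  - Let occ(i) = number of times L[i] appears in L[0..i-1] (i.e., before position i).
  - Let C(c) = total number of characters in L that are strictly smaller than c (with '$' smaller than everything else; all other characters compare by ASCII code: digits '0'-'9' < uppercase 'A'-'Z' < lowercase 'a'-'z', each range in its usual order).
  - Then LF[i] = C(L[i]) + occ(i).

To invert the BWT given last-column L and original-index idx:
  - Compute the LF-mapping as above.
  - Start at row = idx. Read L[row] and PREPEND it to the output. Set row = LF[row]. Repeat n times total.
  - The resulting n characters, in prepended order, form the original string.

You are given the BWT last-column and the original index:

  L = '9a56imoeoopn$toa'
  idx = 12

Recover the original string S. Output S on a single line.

Answer: onomatopoeia569$

Derivation:
LF mapping: 3 4 1 2 7 8 10 6 11 12 14 9 0 15 13 5
Walk LF starting at row 12, prepending L[row]:
  step 1: row=12, L[12]='$', prepend. Next row=LF[12]=0
  step 2: row=0, L[0]='9', prepend. Next row=LF[0]=3
  step 3: row=3, L[3]='6', prepend. Next row=LF[3]=2
  step 4: row=2, L[2]='5', prepend. Next row=LF[2]=1
  step 5: row=1, L[1]='a', prepend. Next row=LF[1]=4
  step 6: row=4, L[4]='i', prepend. Next row=LF[4]=7
  step 7: row=7, L[7]='e', prepend. Next row=LF[7]=6
  step 8: row=6, L[6]='o', prepend. Next row=LF[6]=10
  step 9: row=10, L[10]='p', prepend. Next row=LF[10]=14
  step 10: row=14, L[14]='o', prepend. Next row=LF[14]=13
  step 11: row=13, L[13]='t', prepend. Next row=LF[13]=15
  step 12: row=15, L[15]='a', prepend. Next row=LF[15]=5
  step 13: row=5, L[5]='m', prepend. Next row=LF[5]=8
  step 14: row=8, L[8]='o', prepend. Next row=LF[8]=11
  step 15: row=11, L[11]='n', prepend. Next row=LF[11]=9
  step 16: row=9, L[9]='o', prepend. Next row=LF[9]=12
Reversed output: onomatopoeia569$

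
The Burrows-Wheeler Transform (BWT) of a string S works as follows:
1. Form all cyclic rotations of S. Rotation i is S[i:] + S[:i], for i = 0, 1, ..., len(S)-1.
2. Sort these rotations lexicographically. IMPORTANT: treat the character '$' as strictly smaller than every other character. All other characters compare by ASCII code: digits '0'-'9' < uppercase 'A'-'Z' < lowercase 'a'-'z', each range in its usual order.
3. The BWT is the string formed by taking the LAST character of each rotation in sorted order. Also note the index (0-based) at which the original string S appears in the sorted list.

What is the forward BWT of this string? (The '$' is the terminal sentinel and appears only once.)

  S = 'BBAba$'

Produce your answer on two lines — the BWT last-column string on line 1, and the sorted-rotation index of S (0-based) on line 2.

All 6 rotations (rotation i = S[i:]+S[:i]):
  rot[0] = BBAba$
  rot[1] = BAba$B
  rot[2] = Aba$BB
  rot[3] = ba$BBA
  rot[4] = a$BBAb
  rot[5] = $BBAba
Sorted (with $ < everything):
  sorted[0] = $BBAba  (last char: 'a')
  sorted[1] = Aba$BB  (last char: 'B')
  sorted[2] = BAba$B  (last char: 'B')
  sorted[3] = BBAba$  (last char: '$')
  sorted[4] = a$BBAb  (last char: 'b')
  sorted[5] = ba$BBA  (last char: 'A')
Last column: aBB$bA
Original string S is at sorted index 3

Answer: aBB$bA
3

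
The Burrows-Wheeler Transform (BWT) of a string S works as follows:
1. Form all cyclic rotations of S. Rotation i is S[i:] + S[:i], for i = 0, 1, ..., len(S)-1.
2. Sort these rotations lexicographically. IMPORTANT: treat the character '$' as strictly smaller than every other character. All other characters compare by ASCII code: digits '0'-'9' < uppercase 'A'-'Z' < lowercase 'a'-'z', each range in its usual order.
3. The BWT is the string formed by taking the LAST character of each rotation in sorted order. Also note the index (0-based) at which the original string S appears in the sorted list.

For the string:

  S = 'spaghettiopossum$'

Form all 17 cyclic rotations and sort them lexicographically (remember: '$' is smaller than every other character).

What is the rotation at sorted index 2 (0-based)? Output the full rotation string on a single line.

All 17 rotations (rotation i = S[i:]+S[:i]):
  rot[0] = spaghettiopossum$
  rot[1] = paghettiopossum$s
  rot[2] = aghettiopossum$sp
  rot[3] = ghettiopossum$spa
  rot[4] = hettiopossum$spag
  rot[5] = ettiopossum$spagh
  rot[6] = ttiopossum$spaghe
  rot[7] = tiopossum$spaghet
  rot[8] = iopossum$spaghett
  rot[9] = opossum$spaghetti
  rot[10] = possum$spaghettio
  rot[11] = ossum$spaghettiop
  rot[12] = ssum$spaghettiopo
  rot[13] = sum$spaghettiopos
  rot[14] = um$spaghettioposs
  rot[15] = m$spaghettiopossu
  rot[16] = $spaghettiopossum
Sorted (with $ < everything):
  sorted[0] = $spaghettiopossum
  sorted[1] = aghettiopossum$sp
  sorted[2] = ettiopossum$spagh
  sorted[3] = ghettiopossum$spa
  sorted[4] = hettiopossum$spag
  sorted[5] = iopossum$spaghett
  sorted[6] = m$spaghettiopossu
  sorted[7] = opossum$spaghetti
  sorted[8] = ossum$spaghettiop
  sorted[9] = paghettiopossum$s
  sorted[10] = possum$spaghettio
  sorted[11] = spaghettiopossum$
  sorted[12] = ssum$spaghettiopo
  sorted[13] = sum$spaghettiopos
  sorted[14] = tiopossum$spaghet
  sorted[15] = ttiopossum$spaghe
  sorted[16] = um$spaghettioposs
sorted[2] = ettiopossum$spagh

Answer: ettiopossum$spagh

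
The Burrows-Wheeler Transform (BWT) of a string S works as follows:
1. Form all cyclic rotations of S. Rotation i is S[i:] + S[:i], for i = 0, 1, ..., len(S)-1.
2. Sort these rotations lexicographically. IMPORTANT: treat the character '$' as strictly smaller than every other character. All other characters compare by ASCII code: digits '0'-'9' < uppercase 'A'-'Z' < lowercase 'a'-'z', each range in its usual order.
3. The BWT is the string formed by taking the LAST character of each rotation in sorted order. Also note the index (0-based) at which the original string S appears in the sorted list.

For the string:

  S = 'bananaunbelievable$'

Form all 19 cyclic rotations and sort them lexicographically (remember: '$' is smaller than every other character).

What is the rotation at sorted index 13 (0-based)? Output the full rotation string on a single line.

All 19 rotations (rotation i = S[i:]+S[:i]):
  rot[0] = bananaunbelievable$
  rot[1] = ananaunbelievable$b
  rot[2] = nanaunbelievable$ba
  rot[3] = anaunbelievable$ban
  rot[4] = naunbelievable$bana
  rot[5] = aunbelievable$banan
  rot[6] = unbelievable$banana
  rot[7] = nbelievable$bananau
  rot[8] = believable$bananaun
  rot[9] = elievable$bananaunb
  rot[10] = lievable$bananaunbe
  rot[11] = ievable$bananaunbel
  rot[12] = evable$bananaunbeli
  rot[13] = vable$bananaunbelie
  rot[14] = able$bananaunbeliev
  rot[15] = ble$bananaunbelieva
  rot[16] = le$bananaunbelievab
  rot[17] = e$bananaunbelievabl
  rot[18] = $bananaunbelievable
Sorted (with $ < everything):
  sorted[0] = $bananaunbelievable
  sorted[1] = able$bananaunbeliev
  sorted[2] = ananaunbelievable$b
  sorted[3] = anaunbelievable$ban
  sorted[4] = aunbelievable$banan
  sorted[5] = bananaunbelievable$
  sorted[6] = believable$bananaun
  sorted[7] = ble$bananaunbelieva
  sorted[8] = e$bananaunbelievabl
  sorted[9] = elievable$bananaunb
  sorted[10] = evable$bananaunbeli
  sorted[11] = ievable$bananaunbel
  sorted[12] = le$bananaunbelievab
  sorted[13] = lievable$bananaunbe
  sorted[14] = nanaunbelievable$ba
  sorted[15] = naunbelievable$bana
  sorted[16] = nbelievable$bananau
  sorted[17] = unbelievable$banana
  sorted[18] = vable$bananaunbelie
sorted[13] = lievable$bananaunbe

Answer: lievable$bananaunbe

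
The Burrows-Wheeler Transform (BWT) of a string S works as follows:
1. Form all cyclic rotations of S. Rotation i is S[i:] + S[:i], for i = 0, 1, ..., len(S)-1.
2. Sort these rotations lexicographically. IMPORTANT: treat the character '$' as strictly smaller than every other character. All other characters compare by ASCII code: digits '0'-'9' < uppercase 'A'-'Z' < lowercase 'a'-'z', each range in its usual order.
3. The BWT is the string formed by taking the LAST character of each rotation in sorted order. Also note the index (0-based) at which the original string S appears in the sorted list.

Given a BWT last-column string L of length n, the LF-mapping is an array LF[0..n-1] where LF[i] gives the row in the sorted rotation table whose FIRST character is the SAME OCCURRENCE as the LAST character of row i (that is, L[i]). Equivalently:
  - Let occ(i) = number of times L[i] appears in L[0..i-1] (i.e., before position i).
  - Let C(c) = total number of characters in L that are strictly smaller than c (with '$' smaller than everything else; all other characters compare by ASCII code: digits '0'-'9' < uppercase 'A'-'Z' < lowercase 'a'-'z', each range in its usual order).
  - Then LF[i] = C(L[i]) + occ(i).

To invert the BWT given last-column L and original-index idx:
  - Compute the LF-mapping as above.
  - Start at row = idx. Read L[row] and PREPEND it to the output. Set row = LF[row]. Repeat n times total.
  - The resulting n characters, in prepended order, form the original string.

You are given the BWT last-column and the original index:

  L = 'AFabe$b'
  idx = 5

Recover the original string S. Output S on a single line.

LF mapping: 1 2 3 4 6 0 5
Walk LF starting at row 5, prepending L[row]:
  step 1: row=5, L[5]='$', prepend. Next row=LF[5]=0
  step 2: row=0, L[0]='A', prepend. Next row=LF[0]=1
  step 3: row=1, L[1]='F', prepend. Next row=LF[1]=2
  step 4: row=2, L[2]='a', prepend. Next row=LF[2]=3
  step 5: row=3, L[3]='b', prepend. Next row=LF[3]=4
  step 6: row=4, L[4]='e', prepend. Next row=LF[4]=6
  step 7: row=6, L[6]='b', prepend. Next row=LF[6]=5
Reversed output: bebaFA$

Answer: bebaFA$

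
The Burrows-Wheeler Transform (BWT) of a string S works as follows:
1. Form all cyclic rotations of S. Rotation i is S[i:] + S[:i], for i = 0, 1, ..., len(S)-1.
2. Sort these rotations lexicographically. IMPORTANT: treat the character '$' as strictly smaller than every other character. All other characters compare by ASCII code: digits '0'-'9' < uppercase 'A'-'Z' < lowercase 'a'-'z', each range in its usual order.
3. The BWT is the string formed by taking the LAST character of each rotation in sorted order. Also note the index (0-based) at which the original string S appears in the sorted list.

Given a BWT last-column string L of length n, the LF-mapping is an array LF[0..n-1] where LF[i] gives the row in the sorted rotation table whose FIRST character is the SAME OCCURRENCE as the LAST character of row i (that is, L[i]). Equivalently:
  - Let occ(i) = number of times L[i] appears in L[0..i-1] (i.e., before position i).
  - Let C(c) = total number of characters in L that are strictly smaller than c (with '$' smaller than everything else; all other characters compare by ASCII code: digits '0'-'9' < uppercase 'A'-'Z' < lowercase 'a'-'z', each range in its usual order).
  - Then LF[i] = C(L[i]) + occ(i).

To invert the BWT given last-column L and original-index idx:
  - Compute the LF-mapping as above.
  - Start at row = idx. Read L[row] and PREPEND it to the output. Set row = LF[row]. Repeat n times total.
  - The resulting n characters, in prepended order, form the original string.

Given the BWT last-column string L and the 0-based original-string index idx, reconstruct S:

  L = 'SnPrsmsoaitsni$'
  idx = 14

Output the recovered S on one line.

Answer: transmissionPS$

Derivation:
LF mapping: 2 7 1 10 11 6 12 9 3 4 14 13 8 5 0
Walk LF starting at row 14, prepending L[row]:
  step 1: row=14, L[14]='$', prepend. Next row=LF[14]=0
  step 2: row=0, L[0]='S', prepend. Next row=LF[0]=2
  step 3: row=2, L[2]='P', prepend. Next row=LF[2]=1
  step 4: row=1, L[1]='n', prepend. Next row=LF[1]=7
  step 5: row=7, L[7]='o', prepend. Next row=LF[7]=9
  step 6: row=9, L[9]='i', prepend. Next row=LF[9]=4
  step 7: row=4, L[4]='s', prepend. Next row=LF[4]=11
  step 8: row=11, L[11]='s', prepend. Next row=LF[11]=13
  step 9: row=13, L[13]='i', prepend. Next row=LF[13]=5
  step 10: row=5, L[5]='m', prepend. Next row=LF[5]=6
  step 11: row=6, L[6]='s', prepend. Next row=LF[6]=12
  step 12: row=12, L[12]='n', prepend. Next row=LF[12]=8
  step 13: row=8, L[8]='a', prepend. Next row=LF[8]=3
  step 14: row=3, L[3]='r', prepend. Next row=LF[3]=10
  step 15: row=10, L[10]='t', prepend. Next row=LF[10]=14
Reversed output: transmissionPS$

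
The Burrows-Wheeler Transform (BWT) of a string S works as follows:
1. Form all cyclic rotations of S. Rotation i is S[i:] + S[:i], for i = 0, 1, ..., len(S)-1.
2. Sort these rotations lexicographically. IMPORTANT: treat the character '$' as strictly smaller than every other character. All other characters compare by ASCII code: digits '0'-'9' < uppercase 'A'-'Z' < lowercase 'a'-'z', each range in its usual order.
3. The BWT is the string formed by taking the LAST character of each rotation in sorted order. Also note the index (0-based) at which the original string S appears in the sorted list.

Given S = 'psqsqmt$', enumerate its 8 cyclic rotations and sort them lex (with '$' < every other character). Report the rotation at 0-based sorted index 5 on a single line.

Answer: sqmt$psq

Derivation:
All 8 rotations (rotation i = S[i:]+S[:i]):
  rot[0] = psqsqmt$
  rot[1] = sqsqmt$p
  rot[2] = qsqmt$ps
  rot[3] = sqmt$psq
  rot[4] = qmt$psqs
  rot[5] = mt$psqsq
  rot[6] = t$psqsqm
  rot[7] = $psqsqmt
Sorted (with $ < everything):
  sorted[0] = $psqsqmt
  sorted[1] = mt$psqsq
  sorted[2] = psqsqmt$
  sorted[3] = qmt$psqs
  sorted[4] = qsqmt$ps
  sorted[5] = sqmt$psq
  sorted[6] = sqsqmt$p
  sorted[7] = t$psqsqm
sorted[5] = sqmt$psq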